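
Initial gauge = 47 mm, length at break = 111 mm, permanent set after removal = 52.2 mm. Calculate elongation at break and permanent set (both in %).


Elongation at break = 136.2%
Permanent set = 11.1%

Elongation at break = (111 - 47) / 47 x 100 = 136.2%
Permanent set = (52.2 - 47) / 47 x 100 = 11.1%


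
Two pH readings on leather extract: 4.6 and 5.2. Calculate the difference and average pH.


Difference = 0.6
Average pH = 4.90

Difference = |4.6 - 5.2| = 0.6
Average = (4.6 + 5.2) / 2 = 4.90


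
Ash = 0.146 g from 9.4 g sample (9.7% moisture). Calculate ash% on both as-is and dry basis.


As-is ash = 1.55%
Dry-basis ash = 1.72%


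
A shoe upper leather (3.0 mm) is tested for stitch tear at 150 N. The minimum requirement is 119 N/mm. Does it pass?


STS = 50.0 N/mm
Passes: No

STS = 150 / 3.0 = 50.0 N/mm
Minimum required: 119 N/mm
Passes: No


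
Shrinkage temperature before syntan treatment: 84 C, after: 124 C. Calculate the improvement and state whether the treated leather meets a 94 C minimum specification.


Improvement = 40 C
Meets 94 C spec: Yes

Improvement = 124 - 84 = 40 C
Spec check: 124 C >= 94 C? Yes


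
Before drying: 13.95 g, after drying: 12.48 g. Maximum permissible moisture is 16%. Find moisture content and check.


MC = (13.95 - 12.48) / 13.95 x 100 = 10.5%
Maximum: 16%
Acceptable: Yes


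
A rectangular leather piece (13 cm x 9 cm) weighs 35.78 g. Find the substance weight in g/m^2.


Area = 13 x 9 = 117 cm^2
SW = 35.78 / 117 x 10000 = 3058.1 g/m^2


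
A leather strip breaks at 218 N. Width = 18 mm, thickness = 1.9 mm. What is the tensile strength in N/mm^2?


6.37 N/mm^2


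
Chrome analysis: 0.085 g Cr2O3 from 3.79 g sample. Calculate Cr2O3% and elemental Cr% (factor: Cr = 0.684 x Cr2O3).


Cr2O3 = 2.24%
Cr = 1.53%

Cr2O3% = 0.085 / 3.79 x 100 = 2.24%
Cr% = 2.24 x 0.684 = 1.53%


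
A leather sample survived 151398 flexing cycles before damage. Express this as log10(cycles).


5.18


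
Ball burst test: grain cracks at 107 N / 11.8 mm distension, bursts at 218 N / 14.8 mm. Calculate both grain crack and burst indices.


Crack index = 9.1 N/mm
Burst index = 14.7 N/mm

Crack index = 107 / 11.8 = 9.1 N/mm
Burst index = 218 / 14.8 = 14.7 N/mm


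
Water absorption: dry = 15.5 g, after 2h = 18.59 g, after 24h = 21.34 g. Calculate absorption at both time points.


2h absorption = 19.9%
24h absorption = 37.7%

WA (2h) = (18.59 - 15.5) / 15.5 x 100 = 19.9%
WA (24h) = (21.34 - 15.5) / 15.5 x 100 = 37.7%


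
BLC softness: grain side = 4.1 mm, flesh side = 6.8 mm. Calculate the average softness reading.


5.45 mm

Average = (4.1 + 6.8) / 2
Average = 5.45 mm


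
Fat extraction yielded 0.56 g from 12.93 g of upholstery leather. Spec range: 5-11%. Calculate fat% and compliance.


Fat content = 4.3%
Compliant: No

Fat% = 0.56 / 12.93 x 100 = 4.3%
Spec range: 5-11%
Compliant: No


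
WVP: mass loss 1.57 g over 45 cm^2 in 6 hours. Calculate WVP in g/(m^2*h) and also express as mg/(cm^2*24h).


WVP = 1.57 / (45 x 6) x 10000 = 58.15 g/(m^2*h)
Mass loss in mg = 1.57 x 1000 = 1570 mg
Per cm^2 per 24h in mg: 1570 x 24 / (45 x 6) = 37680 / 270 = 139.56 mg/(cm^2*24h)


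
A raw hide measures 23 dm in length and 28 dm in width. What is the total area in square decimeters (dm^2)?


Area = length x width
Area = 23 x 28 = 644 dm^2


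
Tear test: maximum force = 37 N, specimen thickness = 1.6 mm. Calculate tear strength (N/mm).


23.1 N/mm


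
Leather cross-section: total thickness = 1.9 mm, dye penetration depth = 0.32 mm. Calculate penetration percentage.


Penetration% = 0.32 / 1.9 x 100
Penetration = 16.8%


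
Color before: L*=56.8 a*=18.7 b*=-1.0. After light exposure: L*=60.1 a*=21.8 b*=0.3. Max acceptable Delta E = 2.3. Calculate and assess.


Delta E = 4.71
Passes: No


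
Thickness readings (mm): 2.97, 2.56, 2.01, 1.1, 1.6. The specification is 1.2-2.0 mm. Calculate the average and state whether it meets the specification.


Sum = 10.24
Average = 10.24 / 5 = 2.05 mm
Specification range: 1.2 to 2.0 mm
Within spec: No


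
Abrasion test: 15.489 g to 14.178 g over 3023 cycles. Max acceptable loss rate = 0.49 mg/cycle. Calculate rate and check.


Loss = 15.489 - 14.178 = 1.311 g
Rate = 1.311 g / 3023 cycles x 1000 = 0.434 mg/cycle
Max = 0.49 mg/cycle
Passes: Yes


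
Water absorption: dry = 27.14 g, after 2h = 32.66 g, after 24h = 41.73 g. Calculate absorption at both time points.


2h absorption = 20.3%
24h absorption = 53.8%

WA (2h) = (32.66 - 27.14) / 27.14 x 100 = 20.3%
WA (24h) = (41.73 - 27.14) / 27.14 x 100 = 53.8%


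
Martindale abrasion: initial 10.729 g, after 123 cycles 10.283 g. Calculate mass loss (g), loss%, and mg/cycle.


Loss = 10.729 - 10.283 = 0.446 g
Loss% = 0.446 / 10.729 x 100 = 4.16%
Rate = 0.446 / 123 x 1000 = 3.626 mg/cycle


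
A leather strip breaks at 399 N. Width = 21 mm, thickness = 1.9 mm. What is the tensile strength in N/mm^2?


Cross-sectional area = 21 x 1.9 = 39.9 mm^2
Tensile strength = 399 / 39.9 = 10.00 N/mm^2


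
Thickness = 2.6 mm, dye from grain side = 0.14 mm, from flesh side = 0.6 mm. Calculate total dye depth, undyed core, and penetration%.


Total dyed = 0.14 + 0.6 = 0.74 mm
Undyed core = 2.6 - 0.74 = 1.86 mm
Penetration = 0.74 / 2.6 x 100 = 28.5%


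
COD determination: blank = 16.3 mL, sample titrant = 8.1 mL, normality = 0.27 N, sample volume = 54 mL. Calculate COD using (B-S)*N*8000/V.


328.0 mg/L


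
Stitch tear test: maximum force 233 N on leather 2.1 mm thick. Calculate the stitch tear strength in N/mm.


111.0 N/mm


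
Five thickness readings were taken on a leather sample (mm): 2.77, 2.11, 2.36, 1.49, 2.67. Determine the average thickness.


2.28 mm

Sum = 2.77 + 2.11 + 2.36 + 1.49 + 2.67 = 11.40
Average = 11.40 / 5 = 2.28 mm


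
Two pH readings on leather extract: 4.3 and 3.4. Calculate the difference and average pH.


Difference = |4.3 - 3.4| = 0.9
Average = (4.3 + 3.4) / 2 = 3.85


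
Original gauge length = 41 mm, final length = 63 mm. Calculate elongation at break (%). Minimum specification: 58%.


Extension = 63 - 41 = 22 mm
Elongation = 22 / 41 x 100 = 53.7%
Minimum required: 58%
Meets specification: No


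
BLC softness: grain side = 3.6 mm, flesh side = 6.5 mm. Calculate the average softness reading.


5.05 mm

Average = (3.6 + 6.5) / 2
Average = 5.05 mm


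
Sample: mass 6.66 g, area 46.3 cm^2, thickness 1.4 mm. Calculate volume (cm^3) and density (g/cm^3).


Thickness in cm = 1.4 / 10 = 0.14 cm
Volume = 46.3 x 0.14 = 6.482 cm^3
Density = 6.66 / 6.482 = 1.027 g/cm^3


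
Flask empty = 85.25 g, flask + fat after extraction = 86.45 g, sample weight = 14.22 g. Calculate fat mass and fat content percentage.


Fat mass = 1.20 g
Fat content = 8.4%

Fat mass = 86.45 - 85.25 = 1.20 g
Fat% = 1.20 / 14.22 x 100 = 8.4%


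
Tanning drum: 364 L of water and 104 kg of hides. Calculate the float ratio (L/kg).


Float ratio = water / hide weight
Ratio = 364 / 104 = 3.5


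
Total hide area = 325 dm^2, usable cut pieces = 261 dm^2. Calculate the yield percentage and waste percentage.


Yield = 261 / 325 x 100 = 80.3%
Waste = 325 - 261 = 64 dm^2
Waste% = 100 - 80.3 = 19.7%


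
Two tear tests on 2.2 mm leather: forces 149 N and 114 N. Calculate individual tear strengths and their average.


Tear 1 = 67.7 N/mm
Tear 2 = 51.8 N/mm
Average = 59.8 N/mm

Tear 1 = 149 / 2.2 = 67.7 N/mm
Tear 2 = 114 / 2.2 = 51.8 N/mm
Average = (67.7 + 51.8) / 2 = 59.8 N/mm


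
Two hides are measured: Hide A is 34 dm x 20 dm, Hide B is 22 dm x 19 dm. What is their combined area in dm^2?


Hide A area = 34 x 20 = 680 dm^2
Hide B area = 22 x 19 = 418 dm^2
Total = 680 + 418 = 1098 dm^2


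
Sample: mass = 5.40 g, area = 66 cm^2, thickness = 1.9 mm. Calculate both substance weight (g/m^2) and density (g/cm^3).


SW = 5.40 / 66 x 10000 = 818.2 g/m^2
Volume = 66 x 1.9 / 10 = 12.54 cm^3
Density = 5.40 / 12.54 = 0.431 g/cm^3


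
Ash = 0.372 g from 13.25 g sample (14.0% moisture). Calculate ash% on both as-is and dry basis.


As-is ash = 2.81%
Dry-basis ash = 3.26%

As-is ash% = 0.372 / 13.25 x 100 = 2.81%
Dry mass = 13.25 x (100 - 14.0) / 100 = 11.395 g
Dry-basis ash% = 0.372 / 11.395 x 100 = 3.26%


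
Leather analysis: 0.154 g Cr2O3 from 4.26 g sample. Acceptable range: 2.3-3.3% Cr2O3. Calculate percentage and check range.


Cr2O3% = 0.154 / 4.26 x 100 = 3.62%
Acceptable range: 2.3 to 3.3%
Within range: No


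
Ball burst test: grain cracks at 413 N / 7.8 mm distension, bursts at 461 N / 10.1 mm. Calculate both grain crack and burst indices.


Crack index = 52.9 N/mm
Burst index = 45.6 N/mm

Crack index = 413 / 7.8 = 52.9 N/mm
Burst index = 461 / 10.1 = 45.6 N/mm


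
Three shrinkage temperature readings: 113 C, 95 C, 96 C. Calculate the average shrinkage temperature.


101.3 C


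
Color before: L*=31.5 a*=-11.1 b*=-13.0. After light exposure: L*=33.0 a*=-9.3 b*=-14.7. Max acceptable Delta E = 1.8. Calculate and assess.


Delta E = 2.89
Passes: No


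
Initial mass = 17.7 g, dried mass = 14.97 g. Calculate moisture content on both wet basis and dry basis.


Moisture lost = 17.7 - 14.97 = 2.73 g
Wet basis MC = 2.73 / 17.7 x 100 = 15.4%
Dry basis MC = 2.73 / 14.97 x 100 = 18.2%


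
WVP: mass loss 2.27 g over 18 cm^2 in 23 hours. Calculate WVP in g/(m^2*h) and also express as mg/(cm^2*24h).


WVP = 2.27 / (18 x 23) x 10000 = 54.83 g/(m^2*h)
Mass loss in mg = 2.27 x 1000 = 2270 mg
Per cm^2 per 24h in mg: 2270 x 24 / (18 x 23) = 54480 / 414 = 131.59 mg/(cm^2*24h)


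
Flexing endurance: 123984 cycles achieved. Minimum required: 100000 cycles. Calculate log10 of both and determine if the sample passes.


Achieved: log10 = 5.09
Required: log10 = 5.00
Passes: Yes


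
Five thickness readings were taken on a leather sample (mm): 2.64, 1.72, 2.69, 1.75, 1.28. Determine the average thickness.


2.02 mm


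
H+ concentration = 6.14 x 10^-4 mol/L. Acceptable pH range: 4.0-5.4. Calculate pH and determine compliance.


pH = -log10(6.14 x 10^-4) = 3.21
Range: 4.0 to 5.4
Compliant: No


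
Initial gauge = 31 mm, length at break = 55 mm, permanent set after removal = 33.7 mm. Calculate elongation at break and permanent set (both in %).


Elongation at break = (55 - 31) / 31 x 100 = 77.4%
Permanent set = (33.7 - 31) / 31 x 100 = 8.7%


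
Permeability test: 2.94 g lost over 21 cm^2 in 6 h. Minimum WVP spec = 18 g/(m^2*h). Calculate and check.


WVP = 2.94 / (21 x 6) x 10000 = 233.33 g/(m^2*h)
Minimum: 18 g/(m^2*h)
Meets spec: Yes


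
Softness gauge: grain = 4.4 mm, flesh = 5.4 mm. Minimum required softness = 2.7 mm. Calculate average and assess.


Average softness = 4.90 mm
Meets requirement: Yes

Average = (4.4 + 5.4) / 2 = 4.90 mm
Minimum = 2.7 mm
Meets requirement: Yes


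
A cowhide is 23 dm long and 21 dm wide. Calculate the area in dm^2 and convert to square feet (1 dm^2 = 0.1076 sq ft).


483 dm^2
51.97 sq ft

Area = 23 x 21 = 483 dm^2
Conversion: 483 x 0.1076 = 51.97 sq ft


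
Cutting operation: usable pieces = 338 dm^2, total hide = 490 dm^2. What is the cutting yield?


Yield = usable / total x 100
Yield = 338 / 490 x 100 = 69.0%


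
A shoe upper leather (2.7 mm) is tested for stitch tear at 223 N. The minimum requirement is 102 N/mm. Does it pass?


STS = 223 / 2.7 = 82.6 N/mm
Minimum required: 102 N/mm
Passes: No


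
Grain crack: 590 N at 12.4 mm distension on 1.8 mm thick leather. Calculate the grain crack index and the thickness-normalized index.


Crack index = 590 / 12.4 = 47.6 N/mm
Normalized = 47.6 / 1.8 = 26.4 N/mm per mm


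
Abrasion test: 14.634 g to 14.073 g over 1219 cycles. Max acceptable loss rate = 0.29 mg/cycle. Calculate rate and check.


Rate = 0.460 mg/cycle
Passes: No

Loss = 14.634 - 14.073 = 0.561 g
Rate = 0.561 g / 1219 cycles x 1000 = 0.460 mg/cycle
Max = 0.29 mg/cycle
Passes: No


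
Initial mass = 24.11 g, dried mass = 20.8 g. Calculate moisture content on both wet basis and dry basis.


Moisture lost = 24.11 - 20.8 = 3.31 g
Wet basis MC = 3.31 / 24.11 x 100 = 13.7%
Dry basis MC = 3.31 / 20.8 x 100 = 15.9%


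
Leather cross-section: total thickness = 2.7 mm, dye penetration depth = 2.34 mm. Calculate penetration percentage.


Penetration% = 2.34 / 2.7 x 100
Penetration = 86.7%


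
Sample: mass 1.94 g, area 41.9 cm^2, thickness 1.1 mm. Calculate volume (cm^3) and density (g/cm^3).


Volume = 4.609 cm^3
Density = 0.421 g/cm^3


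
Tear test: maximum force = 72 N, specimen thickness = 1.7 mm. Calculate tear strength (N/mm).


Tear strength = force / thickness
Tear = 72 / 1.7 = 42.4 N/mm


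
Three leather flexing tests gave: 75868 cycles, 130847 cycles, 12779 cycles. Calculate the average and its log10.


Average = 73165 cycles
log10 = 4.86

Average = (75868 + 130847 + 12779) / 3 = 73165 cycles
log10(73165) = 4.86


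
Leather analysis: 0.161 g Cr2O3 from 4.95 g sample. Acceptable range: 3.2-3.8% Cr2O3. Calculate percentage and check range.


Cr2O3% = 0.161 / 4.95 x 100 = 3.25%
Acceptable range: 3.2 to 3.8%
Within range: Yes


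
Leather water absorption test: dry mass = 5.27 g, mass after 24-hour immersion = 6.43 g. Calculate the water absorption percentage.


22.0%

Water absorbed = 6.43 - 5.27 = 1.16 g
WA% = 1.16 / 5.27 x 100 = 22.0%


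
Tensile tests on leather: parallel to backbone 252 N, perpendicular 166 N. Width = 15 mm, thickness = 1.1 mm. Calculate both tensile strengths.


Parallel = 15.27 N/mm^2
Perpendicular = 10.06 N/mm^2


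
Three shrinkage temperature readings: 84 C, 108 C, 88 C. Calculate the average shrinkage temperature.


93.3 C

Average = (84 + 108 + 88) / 3
Average = 280 / 3 = 93.3 C


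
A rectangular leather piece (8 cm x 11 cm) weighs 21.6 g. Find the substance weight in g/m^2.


2454.5 g/m^2

Area = 8 x 11 = 88 cm^2
SW = 21.6 / 88 x 10000 = 2454.5 g/m^2


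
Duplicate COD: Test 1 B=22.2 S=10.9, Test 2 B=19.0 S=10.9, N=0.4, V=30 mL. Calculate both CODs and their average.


COD1 = 1205.3 mg/L
COD2 = 864.0 mg/L
Average = 1034.7 mg/L

COD1 = (22.2 - 10.9) x 0.4 x 8000 / 30 = 1205.3 mg/L
COD2 = (19.0 - 10.9) x 0.4 x 8000 / 30 = 864.0 mg/L
Average = (1205.3 + 864.0) / 2 = 1034.7 mg/L


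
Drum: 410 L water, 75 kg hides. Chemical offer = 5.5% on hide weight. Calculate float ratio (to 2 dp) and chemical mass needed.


Float ratio = 5.47
Chemical needed = 4.125 kg

Float ratio = 410 / 75 = 5.47
Chemical = 75 x 5.5 / 100 = 4.125 kg


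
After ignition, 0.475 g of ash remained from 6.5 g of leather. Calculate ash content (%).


7.31%


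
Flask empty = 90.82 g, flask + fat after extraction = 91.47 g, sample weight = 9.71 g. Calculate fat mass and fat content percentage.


Fat mass = 91.47 - 90.82 = 0.65 g
Fat% = 0.65 / 9.71 x 100 = 6.7%


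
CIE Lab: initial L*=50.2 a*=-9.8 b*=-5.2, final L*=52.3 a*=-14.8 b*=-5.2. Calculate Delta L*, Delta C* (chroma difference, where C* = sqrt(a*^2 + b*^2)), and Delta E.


Delta L* = 2.1
Delta C* = 4.59
Delta E = 5.42


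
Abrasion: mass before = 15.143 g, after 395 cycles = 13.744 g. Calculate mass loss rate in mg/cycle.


3.542 mg/cycle


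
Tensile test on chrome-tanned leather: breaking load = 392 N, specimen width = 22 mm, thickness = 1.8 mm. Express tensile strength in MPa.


9.90 MPa


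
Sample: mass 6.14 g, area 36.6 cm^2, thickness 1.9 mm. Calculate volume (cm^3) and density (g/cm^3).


Thickness in cm = 1.9 / 10 = 0.19 cm
Volume = 36.6 x 0.19 = 6.954 cm^3
Density = 6.14 / 6.954 = 0.883 g/cm^3


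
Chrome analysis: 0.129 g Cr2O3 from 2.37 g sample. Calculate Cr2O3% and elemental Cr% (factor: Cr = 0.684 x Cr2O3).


Cr2O3 = 5.44%
Cr = 3.72%

Cr2O3% = 0.129 / 2.37 x 100 = 5.44%
Cr% = 5.44 x 0.684 = 3.72%


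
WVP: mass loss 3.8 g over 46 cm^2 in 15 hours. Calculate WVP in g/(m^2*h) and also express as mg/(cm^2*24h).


WVP = 55.07 g/(m^2*h)
Daily rate = 132.17 mg/(cm^2*24h)


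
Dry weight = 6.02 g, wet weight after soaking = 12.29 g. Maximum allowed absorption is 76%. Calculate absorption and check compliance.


Absorption = 104.2%
Compliant: No


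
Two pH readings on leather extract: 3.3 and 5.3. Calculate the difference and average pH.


Difference = 2.0
Average pH = 4.30


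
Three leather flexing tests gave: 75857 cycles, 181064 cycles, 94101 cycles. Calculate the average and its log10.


Average = (75857 + 181064 + 94101) / 3 = 117007 cycles
log10(117007) = 5.07


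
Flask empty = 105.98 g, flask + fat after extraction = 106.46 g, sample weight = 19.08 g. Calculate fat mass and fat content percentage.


Fat mass = 0.48 g
Fat content = 2.5%

Fat mass = 106.46 - 105.98 = 0.48 g
Fat% = 0.48 / 19.08 x 100 = 2.5%


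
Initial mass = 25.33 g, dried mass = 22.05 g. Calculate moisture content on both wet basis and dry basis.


Moisture lost = 25.33 - 22.05 = 3.28 g
Wet basis MC = 3.28 / 25.33 x 100 = 12.9%
Dry basis MC = 3.28 / 22.05 x 100 = 14.9%


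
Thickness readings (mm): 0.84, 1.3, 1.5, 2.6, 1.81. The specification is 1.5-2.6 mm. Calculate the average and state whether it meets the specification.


Sum = 8.05
Average = 8.05 / 5 = 1.61 mm
Specification range: 1.5 to 2.6 mm
Within spec: Yes


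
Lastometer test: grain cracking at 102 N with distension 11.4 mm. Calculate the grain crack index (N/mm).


8.9 N/mm


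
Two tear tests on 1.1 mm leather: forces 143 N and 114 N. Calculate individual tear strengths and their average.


Tear 1 = 143 / 1.1 = 130.0 N/mm
Tear 2 = 114 / 1.1 = 103.6 N/mm
Average = (130.0 + 103.6) / 2 = 116.8 N/mm


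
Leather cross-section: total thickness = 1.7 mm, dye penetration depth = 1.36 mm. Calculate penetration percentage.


80.0%

Penetration% = 1.36 / 1.7 x 100
Penetration = 80.0%


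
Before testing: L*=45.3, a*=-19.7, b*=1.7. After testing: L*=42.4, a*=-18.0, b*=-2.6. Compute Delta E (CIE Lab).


dL = 42.4 - 45.3 = -2.9
da = -18.0 - (-19.7) = 1.7
db = -2.6 - 1.7 = -4.3
dE = sqrt((-2.9)^2 + (1.7)^2 + (-4.3)^2) = 5.46


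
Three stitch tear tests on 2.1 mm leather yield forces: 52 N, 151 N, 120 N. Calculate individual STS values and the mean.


STS1 = 52 / 2.1 = 24.8 N/mm
STS2 = 151 / 2.1 = 71.9 N/mm
STS3 = 120 / 2.1 = 57.1 N/mm
Mean = (24.8 + 71.9 + 57.1) / 3 = 51.3 N/mm


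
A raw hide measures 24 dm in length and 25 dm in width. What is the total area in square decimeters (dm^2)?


Area = length x width
Area = 24 x 25 = 600 dm^2


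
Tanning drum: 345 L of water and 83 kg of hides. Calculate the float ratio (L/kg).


4.2

Float ratio = water / hide weight
Ratio = 345 / 83 = 4.2


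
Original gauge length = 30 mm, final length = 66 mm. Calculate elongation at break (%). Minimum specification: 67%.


Elongation = 120.0%
Meets spec: Yes


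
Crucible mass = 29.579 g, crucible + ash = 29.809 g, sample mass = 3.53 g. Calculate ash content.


Ash mass = 0.230 g
Ash content = 6.52%

Ash mass = 29.809 - 29.579 = 0.230 g
Ash% = 0.230 / 3.53 x 100 = 6.52%


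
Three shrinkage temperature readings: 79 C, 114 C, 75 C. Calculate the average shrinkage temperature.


Average = (79 + 114 + 75) / 3
Average = 268 / 3 = 89.3 C


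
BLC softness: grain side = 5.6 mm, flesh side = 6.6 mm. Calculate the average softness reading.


6.10 mm


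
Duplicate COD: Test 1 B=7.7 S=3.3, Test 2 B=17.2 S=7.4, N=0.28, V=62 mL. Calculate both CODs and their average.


COD1 = 159.0 mg/L
COD2 = 354.1 mg/L
Average = 256.6 mg/L

COD1 = (7.7 - 3.3) x 0.28 x 8000 / 62 = 159.0 mg/L
COD2 = (17.2 - 7.4) x 0.28 x 8000 / 62 = 354.1 mg/L
Average = (159.0 + 354.1) / 2 = 256.6 mg/L


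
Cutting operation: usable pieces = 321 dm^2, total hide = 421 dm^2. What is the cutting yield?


76.2%

Yield = usable / total x 100
Yield = 321 / 421 x 100 = 76.2%


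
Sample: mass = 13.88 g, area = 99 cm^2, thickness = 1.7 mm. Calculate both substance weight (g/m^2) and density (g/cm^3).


Substance weight = 1402.0 g/m^2
Density = 0.825 g/cm^3


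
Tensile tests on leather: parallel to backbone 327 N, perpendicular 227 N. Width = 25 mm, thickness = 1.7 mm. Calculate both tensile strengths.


Area = 25 x 1.7 = 42.5 mm^2
TS (parallel) = 327 / 42.5 = 7.69 N/mm^2
TS (perpendicular) = 227 / 42.5 = 5.34 N/mm^2


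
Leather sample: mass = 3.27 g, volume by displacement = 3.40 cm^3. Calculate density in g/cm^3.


Density = mass / volume
Density = 3.27 / 3.40 = 0.962 g/cm^3


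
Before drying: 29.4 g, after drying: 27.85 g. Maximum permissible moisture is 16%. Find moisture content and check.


Moisture content = 5.3%
Acceptable: Yes


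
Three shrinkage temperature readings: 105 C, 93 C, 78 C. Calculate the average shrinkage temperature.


92.0 C

Average = (105 + 93 + 78) / 3
Average = 276 / 3 = 92.0 C


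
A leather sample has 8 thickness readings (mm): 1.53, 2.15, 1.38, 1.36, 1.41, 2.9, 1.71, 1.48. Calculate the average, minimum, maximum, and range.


Sum = 13.92
Average = 13.92 / 8 = 1.74 mm
Minimum = 1.36 mm
Maximum = 2.9 mm
Range = 2.9 - 1.36 = 1.54 mm


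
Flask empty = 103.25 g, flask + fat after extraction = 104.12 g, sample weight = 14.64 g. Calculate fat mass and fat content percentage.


Fat mass = 0.87 g
Fat content = 5.9%


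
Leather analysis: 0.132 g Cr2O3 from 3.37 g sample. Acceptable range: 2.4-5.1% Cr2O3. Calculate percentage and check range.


Cr2O3% = 0.132 / 3.37 x 100 = 3.92%
Acceptable range: 2.4 to 5.1%
Within range: Yes


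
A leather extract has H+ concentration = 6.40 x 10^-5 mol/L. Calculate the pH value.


pH = -log10[H+]
pH = -log10(6.40 x 10^-5) = 4.19


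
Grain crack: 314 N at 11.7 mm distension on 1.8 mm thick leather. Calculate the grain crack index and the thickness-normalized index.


Crack index = 26.8 N/mm
Normalized index = 14.9 N/mm per mm


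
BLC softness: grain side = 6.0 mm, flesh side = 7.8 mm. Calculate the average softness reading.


6.90 mm


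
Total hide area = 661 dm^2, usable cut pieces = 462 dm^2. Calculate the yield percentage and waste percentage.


Yield = 462 / 661 x 100 = 69.9%
Waste = 661 - 462 = 199 dm^2
Waste% = 100 - 69.9 = 30.1%


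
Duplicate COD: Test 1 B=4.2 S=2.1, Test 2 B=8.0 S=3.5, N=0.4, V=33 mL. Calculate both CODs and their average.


COD1 = (4.2 - 2.1) x 0.4 x 8000 / 33 = 203.6 mg/L
COD2 = (8.0 - 3.5) x 0.4 x 8000 / 33 = 436.4 mg/L
Average = (203.6 + 436.4) / 2 = 320.0 mg/L


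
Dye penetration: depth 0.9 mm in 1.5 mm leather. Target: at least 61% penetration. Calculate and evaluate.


Penetration = 0.9 / 1.5 x 100 = 60.0%
Target: 61%
Meets target: No


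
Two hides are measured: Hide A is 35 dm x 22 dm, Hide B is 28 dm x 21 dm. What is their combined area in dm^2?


Hide A area = 35 x 22 = 770 dm^2
Hide B area = 28 x 21 = 588 dm^2
Total = 770 + 588 = 1358 dm^2


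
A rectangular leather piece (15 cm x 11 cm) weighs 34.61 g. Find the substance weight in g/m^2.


2097.6 g/m^2

Area = 15 x 11 = 165 cm^2
SW = 34.61 / 165 x 10000 = 2097.6 g/m^2


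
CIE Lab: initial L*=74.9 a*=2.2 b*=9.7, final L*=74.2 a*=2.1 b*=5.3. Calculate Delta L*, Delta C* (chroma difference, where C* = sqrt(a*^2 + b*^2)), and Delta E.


Delta L* = -0.7
Delta C* = -4.25
Delta E = 4.46

Delta L* = 74.2 - 74.9 = -0.7
C1* = sqrt((2.2)^2 + (9.7)^2) = 9.946
C2* = sqrt((2.1)^2 + (5.3)^2) = 5.701
Delta C* = 5.701 - 9.946 = -4.25
Delta E = sqrt((-0.7)^2 + (-0.1)^2 + (-4.4)^2) = 4.46


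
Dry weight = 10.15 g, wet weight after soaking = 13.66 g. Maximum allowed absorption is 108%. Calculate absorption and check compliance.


Absorption = 34.6%
Compliant: Yes


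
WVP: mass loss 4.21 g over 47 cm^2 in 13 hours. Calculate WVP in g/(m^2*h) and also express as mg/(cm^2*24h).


WVP = 68.90 g/(m^2*h)
Daily rate = 165.37 mg/(cm^2*24h)

WVP = 4.21 / (47 x 13) x 10000 = 68.90 g/(m^2*h)
Mass loss in mg = 4.21 x 1000 = 4210 mg
Per cm^2 per 24h in mg: 4210 x 24 / (47 x 13) = 101040 / 611 = 165.37 mg/(cm^2*24h)


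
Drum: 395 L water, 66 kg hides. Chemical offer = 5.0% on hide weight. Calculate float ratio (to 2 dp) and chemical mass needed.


Float ratio = 5.98
Chemical needed = 3.3 kg


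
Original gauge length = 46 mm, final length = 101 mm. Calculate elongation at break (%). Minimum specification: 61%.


Extension = 101 - 46 = 55 mm
Elongation = 55 / 46 x 100 = 119.6%
Minimum required: 61%
Meets specification: Yes


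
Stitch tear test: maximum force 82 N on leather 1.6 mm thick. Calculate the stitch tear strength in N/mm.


51.3 N/mm


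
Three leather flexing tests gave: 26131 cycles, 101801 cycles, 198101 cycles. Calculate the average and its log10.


Average = (26131 + 101801 + 198101) / 3 = 108678 cycles
log10(108678) = 5.04


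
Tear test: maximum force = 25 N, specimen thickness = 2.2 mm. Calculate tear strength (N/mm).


Tear strength = force / thickness
Tear = 25 / 2.2 = 11.4 N/mm


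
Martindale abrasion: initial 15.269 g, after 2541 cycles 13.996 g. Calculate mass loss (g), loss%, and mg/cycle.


Mass loss = 1.273 g
Loss = 8.34%
Rate = 0.501 mg/cycle

Loss = 15.269 - 13.996 = 1.273 g
Loss% = 1.273 / 15.269 x 100 = 8.34%
Rate = 1.273 / 2541 x 1000 = 0.501 mg/cycle


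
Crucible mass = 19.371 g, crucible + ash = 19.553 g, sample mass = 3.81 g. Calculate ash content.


Ash mass = 0.182 g
Ash content = 4.78%


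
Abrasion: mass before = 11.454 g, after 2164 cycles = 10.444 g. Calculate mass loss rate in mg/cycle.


0.467 mg/cycle

Mass loss = 11.454 - 10.444 = 1.010 g
Rate = 1.010 / 2164 x 1000 = 0.467 mg/cycle


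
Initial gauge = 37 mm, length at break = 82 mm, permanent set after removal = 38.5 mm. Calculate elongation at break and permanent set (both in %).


Elongation at break = 121.6%
Permanent set = 4.1%

Elongation at break = (82 - 37) / 37 x 100 = 121.6%
Permanent set = (38.5 - 37) / 37 x 100 = 4.1%


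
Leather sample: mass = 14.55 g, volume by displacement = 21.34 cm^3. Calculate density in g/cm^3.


0.682 g/cm^3


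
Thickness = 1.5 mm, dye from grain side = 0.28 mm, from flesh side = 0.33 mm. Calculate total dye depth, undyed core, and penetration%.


Total dyed = 0.61 mm
Undyed core = 0.89 mm
Penetration = 40.7%

Total dyed = 0.28 + 0.33 = 0.61 mm
Undyed core = 1.5 - 0.61 = 0.89 mm
Penetration = 0.61 / 1.5 x 100 = 40.7%


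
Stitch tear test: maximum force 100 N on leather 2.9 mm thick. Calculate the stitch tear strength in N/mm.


34.5 N/mm

Stitch tear strength = force / thickness
STS = 100 / 2.9 = 34.5 N/mm


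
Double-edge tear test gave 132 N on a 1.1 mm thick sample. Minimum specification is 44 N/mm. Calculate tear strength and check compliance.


Tear strength = 120.0 N/mm
Compliant: Yes

Tear strength = 132 / 1.1 = 120.0 N/mm
Required minimum = 44 N/mm
Compliant: Yes


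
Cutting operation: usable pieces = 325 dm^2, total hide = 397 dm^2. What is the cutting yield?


81.9%


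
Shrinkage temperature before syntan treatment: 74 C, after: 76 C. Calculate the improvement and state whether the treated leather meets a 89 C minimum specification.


Improvement = 2 C
Meets 89 C spec: No

Improvement = 76 - 74 = 2 C
Spec check: 76 C >= 89 C? No


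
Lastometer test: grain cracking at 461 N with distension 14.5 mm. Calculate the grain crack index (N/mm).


Grain crack index = force / distension
Index = 461 / 14.5 = 31.8 N/mm


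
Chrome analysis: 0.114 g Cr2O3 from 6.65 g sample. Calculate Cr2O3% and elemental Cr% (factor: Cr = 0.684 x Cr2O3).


Cr2O3% = 0.114 / 6.65 x 100 = 1.71%
Cr% = 1.71 x 0.684 = 1.17%


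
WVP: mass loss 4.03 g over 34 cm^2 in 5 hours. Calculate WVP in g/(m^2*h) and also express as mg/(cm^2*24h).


WVP = 237.06 g/(m^2*h)
Daily rate = 568.94 mg/(cm^2*24h)

WVP = 4.03 / (34 x 5) x 10000 = 237.06 g/(m^2*h)
Mass loss in mg = 4.03 x 1000 = 4030 mg
Per cm^2 per 24h in mg: 4030 x 24 / (34 x 5) = 96720 / 170 = 568.94 mg/(cm^2*24h)


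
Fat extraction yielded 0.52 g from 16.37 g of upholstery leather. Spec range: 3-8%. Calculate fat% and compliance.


Fat content = 3.2%
Compliant: Yes

Fat% = 0.52 / 16.37 x 100 = 3.2%
Spec range: 3-8%
Compliant: Yes


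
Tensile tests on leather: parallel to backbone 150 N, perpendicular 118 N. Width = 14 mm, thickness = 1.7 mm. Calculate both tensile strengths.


Area = 14 x 1.7 = 23.8 mm^2
TS (parallel) = 150 / 23.8 = 6.30 N/mm^2
TS (perpendicular) = 118 / 23.8 = 4.96 N/mm^2


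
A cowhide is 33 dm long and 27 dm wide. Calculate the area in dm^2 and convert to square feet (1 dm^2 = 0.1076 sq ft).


891 dm^2
95.87 sq ft


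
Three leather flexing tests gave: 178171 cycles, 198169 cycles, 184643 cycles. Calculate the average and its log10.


Average = 186994 cycles
log10 = 5.27


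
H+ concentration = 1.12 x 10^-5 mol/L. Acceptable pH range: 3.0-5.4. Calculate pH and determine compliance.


pH = -log10(1.12 x 10^-5) = 4.95
Range: 3.0 to 5.4
Compliant: Yes


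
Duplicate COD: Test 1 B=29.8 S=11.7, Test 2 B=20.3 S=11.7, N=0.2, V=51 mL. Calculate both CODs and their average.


COD1 = (29.8 - 11.7) x 0.2 x 8000 / 51 = 567.8 mg/L
COD2 = (20.3 - 11.7) x 0.2 x 8000 / 51 = 269.8 mg/L
Average = (567.8 + 269.8) / 2 = 418.8 mg/L


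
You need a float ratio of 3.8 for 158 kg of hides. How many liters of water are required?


Water = hide weight x target ratio
Water = 158 x 3.8 = 600.4 L


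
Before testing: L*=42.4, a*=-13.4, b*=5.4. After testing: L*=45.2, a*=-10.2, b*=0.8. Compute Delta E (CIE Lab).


Delta E = 6.26


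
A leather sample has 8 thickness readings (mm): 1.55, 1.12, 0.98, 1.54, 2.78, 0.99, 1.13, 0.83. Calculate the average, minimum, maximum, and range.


Average = 1.37 mm
Min = 0.83 mm
Max = 2.78 mm
Range = 1.95 mm

Sum = 10.92
Average = 10.92 / 8 = 1.37 mm
Minimum = 0.83 mm
Maximum = 2.78 mm
Range = 2.78 - 0.83 = 1.95 mm


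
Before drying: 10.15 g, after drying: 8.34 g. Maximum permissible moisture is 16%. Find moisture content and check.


Moisture content = 17.8%
Acceptable: No

MC = (10.15 - 8.34) / 10.15 x 100 = 17.8%
Maximum: 16%
Acceptable: No


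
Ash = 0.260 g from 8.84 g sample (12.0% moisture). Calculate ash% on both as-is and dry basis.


As-is ash = 2.94%
Dry-basis ash = 3.34%

As-is ash% = 0.260 / 8.84 x 100 = 2.94%
Dry mass = 8.84 x (100 - 12.0) / 100 = 7.7792 g
Dry-basis ash% = 0.260 / 7.7792 x 100 = 3.34%


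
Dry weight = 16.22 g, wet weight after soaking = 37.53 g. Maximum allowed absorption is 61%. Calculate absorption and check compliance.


Absorption = 131.4%
Compliant: No


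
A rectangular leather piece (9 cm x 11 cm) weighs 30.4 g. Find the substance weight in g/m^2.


3070.7 g/m^2


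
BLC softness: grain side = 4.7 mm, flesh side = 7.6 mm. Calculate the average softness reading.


Average = (4.7 + 7.6) / 2
Average = 6.15 mm


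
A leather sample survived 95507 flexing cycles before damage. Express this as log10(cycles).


log10(95507) = 4.98


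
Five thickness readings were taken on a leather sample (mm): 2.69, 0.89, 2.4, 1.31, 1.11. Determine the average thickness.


Sum = 2.69 + 0.89 + 2.4 + 1.31 + 1.11 = 8.40
Average = 8.40 / 5 = 1.68 mm


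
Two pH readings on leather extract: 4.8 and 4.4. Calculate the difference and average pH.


Difference = 0.4
Average pH = 4.60

Difference = |4.8 - 4.4| = 0.4
Average = (4.8 + 4.4) / 2 = 4.60


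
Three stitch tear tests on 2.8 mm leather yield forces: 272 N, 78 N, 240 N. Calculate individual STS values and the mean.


STS1 = 272 / 2.8 = 97.1 N/mm
STS2 = 78 / 2.8 = 27.9 N/mm
STS3 = 240 / 2.8 = 85.7 N/mm
Mean = (97.1 + 27.9 + 85.7) / 3 = 70.2 N/mm


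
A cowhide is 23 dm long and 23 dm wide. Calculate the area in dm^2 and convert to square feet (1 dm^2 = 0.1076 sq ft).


Area = 23 x 23 = 529 dm^2
Conversion: 529 x 0.1076 = 56.92 sq ft


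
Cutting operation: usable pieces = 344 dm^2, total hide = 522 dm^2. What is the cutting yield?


Yield = usable / total x 100
Yield = 344 / 522 x 100 = 65.9%


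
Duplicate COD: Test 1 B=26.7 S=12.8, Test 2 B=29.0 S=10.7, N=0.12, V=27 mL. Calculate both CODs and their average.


COD1 = 494.2 mg/L
COD2 = 650.7 mg/L
Average = 572.5 mg/L

COD1 = (26.7 - 12.8) x 0.12 x 8000 / 27 = 494.2 mg/L
COD2 = (29.0 - 10.7) x 0.12 x 8000 / 27 = 650.7 mg/L
Average = (494.2 + 650.7) / 2 = 572.5 mg/L


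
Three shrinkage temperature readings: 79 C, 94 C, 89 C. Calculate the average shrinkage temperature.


Average = (79 + 94 + 89) / 3
Average = 262 / 3 = 87.3 C


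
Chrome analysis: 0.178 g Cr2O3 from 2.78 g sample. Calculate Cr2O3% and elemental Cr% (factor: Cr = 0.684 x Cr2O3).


Cr2O3% = 0.178 / 2.78 x 100 = 6.40%
Cr% = 6.40 x 0.684 = 4.38%


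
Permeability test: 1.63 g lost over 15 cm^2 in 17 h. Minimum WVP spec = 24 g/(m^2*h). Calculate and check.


WVP = 63.92 g/(m^2*h)
Meets specification: Yes

WVP = 1.63 / (15 x 17) x 10000 = 63.92 g/(m^2*h)
Minimum: 24 g/(m^2*h)
Meets spec: Yes


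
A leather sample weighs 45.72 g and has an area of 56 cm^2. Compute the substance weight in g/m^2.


8164.3 g/m^2


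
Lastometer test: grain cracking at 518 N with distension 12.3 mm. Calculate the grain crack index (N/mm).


42.1 N/mm

Grain crack index = force / distension
Index = 518 / 12.3 = 42.1 N/mm


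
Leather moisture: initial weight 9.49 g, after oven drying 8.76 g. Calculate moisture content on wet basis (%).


7.7%

Moisture = 9.49 - 8.76 = 0.73 g
MC = 0.73 / 9.49 x 100 = 7.7%


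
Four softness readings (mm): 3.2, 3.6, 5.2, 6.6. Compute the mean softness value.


Sum = 3.2 + 3.6 + 5.2 + 6.6
Mean = 18.6 / 4 = 4.65 mm


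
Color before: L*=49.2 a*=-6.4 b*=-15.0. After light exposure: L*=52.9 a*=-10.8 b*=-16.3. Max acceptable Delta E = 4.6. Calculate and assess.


Delta E = 5.89
Passes: No


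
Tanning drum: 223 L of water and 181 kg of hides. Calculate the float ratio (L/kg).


Float ratio = water / hide weight
Ratio = 223 / 181 = 1.2


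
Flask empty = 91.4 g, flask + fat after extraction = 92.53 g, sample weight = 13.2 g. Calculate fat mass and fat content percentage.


Fat mass = 1.13 g
Fat content = 8.6%


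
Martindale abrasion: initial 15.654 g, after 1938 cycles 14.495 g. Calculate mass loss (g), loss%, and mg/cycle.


Mass loss = 1.159 g
Loss = 7.40%
Rate = 0.598 mg/cycle

Loss = 15.654 - 14.495 = 1.159 g
Loss% = 1.159 / 15.654 x 100 = 7.40%
Rate = 1.159 / 1938 x 1000 = 0.598 mg/cycle


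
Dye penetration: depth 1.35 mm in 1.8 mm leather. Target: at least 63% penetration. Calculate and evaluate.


Penetration = 1.35 / 1.8 x 100 = 75.0%
Target: 63%
Meets target: Yes


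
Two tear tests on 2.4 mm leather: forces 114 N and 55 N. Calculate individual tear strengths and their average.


Tear 1 = 47.5 N/mm
Tear 2 = 22.9 N/mm
Average = 35.2 N/mm


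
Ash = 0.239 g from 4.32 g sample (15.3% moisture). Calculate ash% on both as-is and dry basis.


As-is ash = 5.53%
Dry-basis ash = 6.53%

As-is ash% = 0.239 / 4.32 x 100 = 5.53%
Dry mass = 4.32 x (100 - 15.3) / 100 = 3.65904 g
Dry-basis ash% = 0.239 / 3.65904 x 100 = 6.53%


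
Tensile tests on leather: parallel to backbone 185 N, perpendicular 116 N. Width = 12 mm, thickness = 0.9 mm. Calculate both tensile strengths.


Parallel = 17.13 N/mm^2
Perpendicular = 10.74 N/mm^2


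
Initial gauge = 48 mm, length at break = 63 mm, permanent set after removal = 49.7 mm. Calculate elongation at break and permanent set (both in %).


Elongation at break = (63 - 48) / 48 x 100 = 31.3%
Permanent set = (49.7 - 48) / 48 x 100 = 3.5%


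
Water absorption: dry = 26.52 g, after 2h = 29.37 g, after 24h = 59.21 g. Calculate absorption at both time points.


2h absorption = 10.7%
24h absorption = 123.3%

WA (2h) = (29.37 - 26.52) / 26.52 x 100 = 10.7%
WA (24h) = (59.21 - 26.52) / 26.52 x 100 = 123.3%


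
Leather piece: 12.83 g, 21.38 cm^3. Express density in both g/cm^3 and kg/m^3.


0.600 g/cm^3
600 kg/m^3

Density = 12.83 / 21.38 = 0.600 g/cm^3
Convert: 0.600 x 1000 = 600 kg/m^3


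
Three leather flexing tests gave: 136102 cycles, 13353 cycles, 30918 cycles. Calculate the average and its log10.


Average = 60124 cycles
log10 = 4.78

Average = (136102 + 13353 + 30918) / 3 = 60124 cycles
log10(60124) = 4.78


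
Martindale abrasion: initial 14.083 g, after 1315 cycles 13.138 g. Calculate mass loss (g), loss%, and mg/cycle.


Mass loss = 0.945 g
Loss = 6.71%
Rate = 0.719 mg/cycle


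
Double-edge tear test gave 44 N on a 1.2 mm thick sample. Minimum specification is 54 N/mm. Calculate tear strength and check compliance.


Tear strength = 44 / 1.2 = 36.7 N/mm
Required minimum = 54 N/mm
Compliant: No


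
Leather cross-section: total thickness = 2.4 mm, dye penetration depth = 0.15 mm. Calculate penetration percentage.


Penetration% = 0.15 / 2.4 x 100
Penetration = 6.3%


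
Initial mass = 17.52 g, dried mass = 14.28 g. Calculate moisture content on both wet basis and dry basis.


Wet basis = 18.5%
Dry basis = 22.7%

Moisture lost = 17.52 - 14.28 = 3.24 g
Wet basis MC = 3.24 / 17.52 x 100 = 18.5%
Dry basis MC = 3.24 / 14.28 x 100 = 22.7%


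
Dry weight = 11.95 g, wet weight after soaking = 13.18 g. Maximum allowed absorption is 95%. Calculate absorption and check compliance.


WA = (13.18 - 11.95) / 11.95 x 100 = 10.3%
Maximum allowed: 95%
Compliant: Yes


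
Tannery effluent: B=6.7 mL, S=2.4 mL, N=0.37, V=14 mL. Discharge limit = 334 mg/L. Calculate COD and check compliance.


COD = 909.1 mg/L
Compliant: No


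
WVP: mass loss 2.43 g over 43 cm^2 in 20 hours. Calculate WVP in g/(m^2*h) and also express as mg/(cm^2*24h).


WVP = 28.26 g/(m^2*h)
Daily rate = 67.81 mg/(cm^2*24h)


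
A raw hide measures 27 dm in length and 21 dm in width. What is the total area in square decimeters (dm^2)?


Area = length x width
Area = 27 x 21 = 567 dm^2


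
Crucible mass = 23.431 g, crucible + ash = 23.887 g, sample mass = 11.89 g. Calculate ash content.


Ash mass = 0.456 g
Ash content = 3.84%

Ash mass = 23.887 - 23.431 = 0.456 g
Ash% = 0.456 / 11.89 x 100 = 3.84%


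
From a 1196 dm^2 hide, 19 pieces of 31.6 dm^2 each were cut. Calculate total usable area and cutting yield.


Total usable = 19 x 31.6 = 600.4 dm^2
Yield = 600.4 / 1196 x 100 = 50.2%


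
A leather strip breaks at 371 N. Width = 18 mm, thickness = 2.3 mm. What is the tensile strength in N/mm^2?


Cross-sectional area = 18 x 2.3 = 41.4 mm^2
Tensile strength = 371 / 41.4 = 8.96 N/mm^2


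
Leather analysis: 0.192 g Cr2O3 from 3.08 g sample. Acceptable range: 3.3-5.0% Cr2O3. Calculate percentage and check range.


Cr2O3 = 6.23%
Within range: No

Cr2O3% = 0.192 / 3.08 x 100 = 6.23%
Acceptable range: 3.3 to 5.0%
Within range: No


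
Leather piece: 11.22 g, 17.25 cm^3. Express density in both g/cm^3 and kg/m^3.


0.650 g/cm^3
650 kg/m^3

Density = 11.22 / 17.25 = 0.650 g/cm^3
Convert: 0.650 x 1000 = 650 kg/m^3


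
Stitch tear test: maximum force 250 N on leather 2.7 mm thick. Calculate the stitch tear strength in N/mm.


Stitch tear strength = force / thickness
STS = 250 / 2.7 = 92.6 N/mm


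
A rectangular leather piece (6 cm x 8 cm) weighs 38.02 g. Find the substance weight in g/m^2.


7920.8 g/m^2


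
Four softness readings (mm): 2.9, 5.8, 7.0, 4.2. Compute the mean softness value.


Sum = 2.9 + 5.8 + 7.0 + 4.2
Mean = 19.9 / 4 = 4.98 mm


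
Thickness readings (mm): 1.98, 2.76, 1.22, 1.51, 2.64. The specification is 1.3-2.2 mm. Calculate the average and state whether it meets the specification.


Sum = 10.11
Average = 10.11 / 5 = 2.02 mm
Specification range: 1.3 to 2.2 mm
Within spec: Yes
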